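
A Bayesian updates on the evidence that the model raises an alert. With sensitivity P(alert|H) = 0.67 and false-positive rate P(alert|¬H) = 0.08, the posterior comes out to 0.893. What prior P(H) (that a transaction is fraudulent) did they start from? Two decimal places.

P(H) = 0.50

In odds form, posterior odds = prior odds × likelihood ratio, so prior odds = posterior odds ÷ LR.
Posterior odds = 0.893/(1−0.893) = 8.3458. LR = 0.67/0.08 = 8.3750.
Prior odds = 8.3458/8.3750 = 0.9965, so P(H) = 0.9965/(1+0.9965) ≈ 0.50.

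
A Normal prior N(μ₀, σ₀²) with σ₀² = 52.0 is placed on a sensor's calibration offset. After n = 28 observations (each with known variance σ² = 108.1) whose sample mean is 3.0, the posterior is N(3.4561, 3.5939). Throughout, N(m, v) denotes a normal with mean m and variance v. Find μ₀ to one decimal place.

μ₀ = 9.6

With known observation variance, the Normal–Normal posterior has precision τ_n = τ₀ + n/σ² and mean μ_n = (τ₀μ₀ + (n/σ²)x̄)/τ_n.
Here τ₀ = 1/52.0 = 0.019231 and τ_data = 28/108.1 = 0.259019, so τ_n = 0.278250.
Rearranging for μ₀: μ₀ = (μ_n·τ_n − τ_data·x̄)/τ₀ = (3.4561·0.278250 − 0.259019·3.0) / 0.019231 = 0.184603/0.019231 ≈ 9.6.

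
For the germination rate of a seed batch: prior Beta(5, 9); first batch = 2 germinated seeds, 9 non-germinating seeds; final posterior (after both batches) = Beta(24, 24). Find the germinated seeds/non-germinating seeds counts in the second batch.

Sequential conjugate updates are equivalent to a single update on the pooled data, so total successes = posterior α − prior α and total failures = posterior β − prior β.
Total across both batches: 24−5=19 germinated seeds, 24−9=15 non-germinating seeds.
Subtract the first batch: 19−2=17 germinated seeds and 15−9=6 non-germinating seeds.

17 germinated seeds and 6 non-germinating seeds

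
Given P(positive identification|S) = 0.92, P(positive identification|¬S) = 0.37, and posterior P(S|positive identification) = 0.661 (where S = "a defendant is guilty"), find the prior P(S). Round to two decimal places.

In odds form, posterior odds = prior odds × likelihood ratio, so prior odds = posterior odds ÷ LR.
Posterior odds = 0.661/(1−0.661) = 1.9499. LR = 0.92/0.37 = 2.4865.
Prior odds = 1.9499/2.4865 = 0.7842, so P(S) = 0.7842/(1+0.7842) ≈ 0.44.

P(S) = 0.44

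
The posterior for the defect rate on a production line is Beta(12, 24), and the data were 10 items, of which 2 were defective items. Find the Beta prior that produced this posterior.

Beta is conjugate to the binomial likelihood: posterior = Beta(a+s, b+f).
Subtract the data counts: 12−2=10, 24−8=16.

Beta(10, 16)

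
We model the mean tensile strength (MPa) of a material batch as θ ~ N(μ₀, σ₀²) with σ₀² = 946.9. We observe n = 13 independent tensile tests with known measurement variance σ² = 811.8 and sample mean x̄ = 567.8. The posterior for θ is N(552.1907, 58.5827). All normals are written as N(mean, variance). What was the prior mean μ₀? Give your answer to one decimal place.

With known observation variance, the Normal–Normal posterior has precision τ_n = τ₀ + n/σ² and mean μ_n = (τ₀μ₀ + (n/σ²)x̄)/τ_n.
Here τ₀ = 1/946.9 = 0.001056 and τ_data = 13/811.8 = 0.016014, so τ_n = 0.017070.
Rearranging for μ₀: μ₀ = (μ_n·τ_n − τ_data·x̄)/τ₀ = (552.1907·0.017070 − 0.016014·567.8) / 0.001056 = 0.333146/0.001056 ≈ 315.5.

μ₀ = 315.5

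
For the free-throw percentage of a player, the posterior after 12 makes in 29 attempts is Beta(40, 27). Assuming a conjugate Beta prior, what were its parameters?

Beta(28, 10)

Beta is conjugate to the binomial likelihood: posterior = Beta(α+s, β+f).
Subtract the data counts: 40−12=28, 27−17=10.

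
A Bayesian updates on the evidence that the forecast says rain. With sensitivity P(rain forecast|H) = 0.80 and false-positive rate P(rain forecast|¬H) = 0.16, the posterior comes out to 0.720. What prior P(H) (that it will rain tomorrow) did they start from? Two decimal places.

Bayes' rule in odds form gives O(H|E) = O(H)·[P(E|H)/P(E|¬H)], hence O(H) = O(H|E)/LR.
Posterior odds = 0.720/(1−0.720) = 2.5714. LR = 0.80/0.16 = 5.0000.
Prior odds = 2.5714/5.0000 = 0.5143, so P(H) = 0.5143/(1+0.5143) ≈ 0.34.

P(H) = 0.34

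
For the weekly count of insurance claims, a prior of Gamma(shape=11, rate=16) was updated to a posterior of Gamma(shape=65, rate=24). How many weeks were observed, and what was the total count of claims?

Gamma–Poisson conjugacy: posterior shape = α + Σxᵢ, posterior rate = β + n.
Matching: Σxᵢ = 65 − 11 = 54 and n = 24 − 16 = 8.

n = 8 weeks with total 54 claims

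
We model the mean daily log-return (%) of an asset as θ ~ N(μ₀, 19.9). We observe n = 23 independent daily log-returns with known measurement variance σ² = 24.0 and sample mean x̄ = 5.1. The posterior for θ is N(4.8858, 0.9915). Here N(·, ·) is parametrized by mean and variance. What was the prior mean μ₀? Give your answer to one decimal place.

The posterior mean is a precision-weighted average: μ_n = (τ₀μ₀ + τ_data·x̄)/(τ₀+τ_data), with τ₀=1/σ₀² and τ_data=n/σ².
Here τ₀ = 1/19.9 = 0.050251 and τ_data = 23/24.0 = 0.958333, so τ_n = 1.008584.
Rearranging for μ₀: μ₀ = (μ_n·τ_n − τ_data·x̄)/τ₀ = (4.8858·1.008584 − 0.958333·5.1) / 0.050251 = 0.040241/0.050251 ≈ 0.8.

μ₀ = 0.8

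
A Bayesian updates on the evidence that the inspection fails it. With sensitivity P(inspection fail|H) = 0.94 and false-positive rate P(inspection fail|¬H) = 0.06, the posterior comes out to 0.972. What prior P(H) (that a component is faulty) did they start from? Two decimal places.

Bayes' rule in odds form gives O(H|E) = O(H)·[P(E|H)/P(E|¬H)], hence O(H) = O(H|E)/LR.
Posterior odds = 0.972/(1−0.972) = 34.7143. LR = 0.94/0.06 = 15.6667.
Prior odds = 34.7143/15.6667 = 2.2158, so P(H) = 2.2158/(1+2.2158) ≈ 0.69.

P(H) = 0.69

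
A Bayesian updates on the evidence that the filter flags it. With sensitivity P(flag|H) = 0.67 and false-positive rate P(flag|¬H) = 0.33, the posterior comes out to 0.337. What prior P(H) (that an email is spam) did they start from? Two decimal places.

P(H) = 0.20

Bayes' rule in odds form gives O(H|E) = O(H)·[P(E|H)/P(E|¬H)], hence O(H) = O(H|E)/LR.
Posterior odds = 0.337/(1−0.337) = 0.5083. LR = 0.67/0.33 = 2.0303.
Prior odds = 0.5083/2.0303 = 0.2504, so P(H) = 0.2504/(1+0.2504) ≈ 0.20.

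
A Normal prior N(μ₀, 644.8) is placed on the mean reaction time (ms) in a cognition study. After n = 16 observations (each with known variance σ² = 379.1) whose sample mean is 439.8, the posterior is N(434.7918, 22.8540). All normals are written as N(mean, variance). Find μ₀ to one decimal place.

μ₀ = 298.5

With known observation variance, the Normal–Normal posterior has precision τ_n = τ₀ + n/σ² and mean μ_n = (τ₀μ₀ + (n/σ²)x̄)/τ_n.
Here τ₀ = 1/644.8 = 0.001551 and τ_data = 16/379.1 = 0.042205, so τ_n = 0.043756.
Rearranging for μ₀: μ₀ = (μ_n·τ_n − τ_data·x̄)/τ₀ = (434.7918·0.043756 − 0.042205·439.8) / 0.001551 = 0.462991/0.001551 ≈ 298.5.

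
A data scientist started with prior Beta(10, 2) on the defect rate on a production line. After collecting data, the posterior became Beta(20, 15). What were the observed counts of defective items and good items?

10 defective items and 13 good items

Beta is conjugate to the binomial likelihood: posterior = Beta(a+s, b+f).
So s = 20 − 10 = 10 and f = 15 − 2 = 13.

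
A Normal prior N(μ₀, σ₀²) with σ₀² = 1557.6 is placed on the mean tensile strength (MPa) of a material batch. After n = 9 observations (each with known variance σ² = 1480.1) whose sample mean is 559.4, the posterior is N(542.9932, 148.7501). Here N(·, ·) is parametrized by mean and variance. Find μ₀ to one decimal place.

μ₀ = 387.6

The posterior mean is a precision-weighted average: μ_n = (τ₀μ₀ + τ_data·x̄)/(τ₀+τ_data), with τ₀=1/σ₀² and τ_data=n/σ².
Here τ₀ = 1/1557.6 = 0.000642 and τ_data = 9/1480.1 = 0.006081, so τ_n = 0.006723.
Rearranging for μ₀: μ₀ = (μ_n·τ_n − τ_data·x̄)/τ₀ = (542.9932·0.006723 − 0.006081·559.4) / 0.000642 = 0.248832/0.000642 ≈ 387.6.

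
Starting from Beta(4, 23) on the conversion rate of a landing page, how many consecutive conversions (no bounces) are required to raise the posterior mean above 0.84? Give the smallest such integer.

After k conversions and 0 bounces the posterior is Beta(4+k, 23), with mean (4+k)/(4+23+k).
Set (4+k)/(27+k) > 0.84 and solve: k > (0.84·27 − 4)/(1 − 0.84) = 116.750.
The smallest integer exceeding 116.750 is 117.

k = 117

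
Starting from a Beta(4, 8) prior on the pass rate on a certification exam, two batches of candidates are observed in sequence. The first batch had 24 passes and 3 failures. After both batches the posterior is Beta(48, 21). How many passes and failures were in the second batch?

20 passes and 10 failures

Sequential conjugate updates are equivalent to a single update on the pooled data, so total successes = posterior α − prior α and total failures = posterior β − prior β.
Total across both batches: 48−4=44 passes, 21−8=13 failures.
Subtract the first batch: 44−24=20 passes and 13−3=10 failures.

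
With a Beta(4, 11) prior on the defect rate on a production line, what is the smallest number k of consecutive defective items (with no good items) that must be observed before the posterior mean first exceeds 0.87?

After k defective items and 0 good items the posterior is Beta(4+k, 11), with mean (4+k)/(4+11+k).
Set (4+k)/(15+k) > 0.87 and solve: k > (0.87·15 − 4)/(1 − 0.87) = 69.615.
The smallest integer exceeding 69.615 is 70.

k = 70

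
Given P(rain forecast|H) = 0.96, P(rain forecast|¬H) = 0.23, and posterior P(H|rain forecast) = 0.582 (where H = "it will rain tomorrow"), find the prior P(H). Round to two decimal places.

In odds form, posterior odds = prior odds × likelihood ratio, so prior odds = posterior odds ÷ LR.
Posterior odds = 0.582/(1−0.582) = 1.3923. LR = 0.96/0.23 = 4.1739.
Prior odds = 1.3923/4.1739 = 0.3336, so P(H) = 0.3336/(1+0.3336) ≈ 0.25.

P(H) = 0.25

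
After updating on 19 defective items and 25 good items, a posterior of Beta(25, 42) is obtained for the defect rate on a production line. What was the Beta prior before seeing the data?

Beta(6, 17)

Under Beta–binomial conjugacy the posterior parameters are (a+s, b+f).
So a = 25 − 19 = 6 and b = 42 − 25 = 17.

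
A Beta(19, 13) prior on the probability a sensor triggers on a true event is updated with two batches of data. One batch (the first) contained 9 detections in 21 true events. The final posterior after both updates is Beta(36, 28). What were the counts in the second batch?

8 detections and 3 misses

Sequential conjugate updates are equivalent to a single update on the pooled data, so total successes = posterior α − prior α and total failures = posterior β − prior β.
Total across both batches: 36−19=17 detections, 28−13=15 misses.
Subtract the first batch: 17−9=8 detections and 15−12=3 misses.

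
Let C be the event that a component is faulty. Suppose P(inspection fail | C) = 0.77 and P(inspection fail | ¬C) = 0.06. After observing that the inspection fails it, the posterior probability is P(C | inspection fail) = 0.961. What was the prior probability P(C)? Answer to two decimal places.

P(C) = 0.66

Bayes' rule in odds form gives O(C|E) = O(C)·[P(E|C)/P(E|¬C)], hence O(C) = O(C|E)/LR.
Posterior odds = 0.961/(1−0.961) = 24.6410. LR = 0.77/0.06 = 12.8333.
Prior odds = 24.6410/12.8333 = 1.9201, so P(C) = 1.9201/(1+1.9201) ≈ 0.66.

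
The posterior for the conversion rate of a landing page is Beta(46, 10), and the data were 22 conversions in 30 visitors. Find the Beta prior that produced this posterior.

Beta is conjugate to the binomial likelihood: posterior = Beta(α+s, β+f).
So α = 46 − 22 = 24 and β = 10 − 8 = 2.

Beta(24, 2)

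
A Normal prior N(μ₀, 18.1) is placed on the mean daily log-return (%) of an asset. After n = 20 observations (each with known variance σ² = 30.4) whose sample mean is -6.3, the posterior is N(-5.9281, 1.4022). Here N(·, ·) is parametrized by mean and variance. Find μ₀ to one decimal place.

The posterior mean is a precision-weighted average: μ_n = (τ₀μ₀ + τ_data·x̄)/(τ₀+τ_data), with τ₀=1/σ₀² and τ_data=n/σ².
Here τ₀ = 1/18.1 = 0.055249 and τ_data = 20/30.4 = 0.657895, so τ_n = 0.713144.
Rearranging for μ₀: μ₀ = (μ_n·τ_n − τ_data·x̄)/τ₀ = (-5.9281·0.713144 − 0.657895·-6.3) / 0.055249 = -0.082850/0.055249 ≈ -1.5.

μ₀ = -1.5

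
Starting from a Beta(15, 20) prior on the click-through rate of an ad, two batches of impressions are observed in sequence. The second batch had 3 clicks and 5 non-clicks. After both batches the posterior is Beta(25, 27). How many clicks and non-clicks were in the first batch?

7 clicks and 2 non-clicks

Sequential conjugate updates are equivalent to a single update on the pooled data, so total successes = posterior α − prior α and total failures = posterior β − prior β.
Total across both batches: 25−15=10 clicks, 27−20=7 non-clicks.
Subtract the second batch: 10−3=7 clicks and 7−5=2 non-clicks.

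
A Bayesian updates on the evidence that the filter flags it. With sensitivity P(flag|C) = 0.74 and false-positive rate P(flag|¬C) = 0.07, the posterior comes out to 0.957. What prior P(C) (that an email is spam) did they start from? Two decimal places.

P(C) = 0.68

Bayes' rule in odds form gives O(C|E) = O(C)·[P(E|C)/P(E|¬C)], hence O(C) = O(C|E)/LR.
Posterior odds = 0.957/(1−0.957) = 22.2558. LR = 0.74/0.07 = 10.5714.
Prior odds = 22.2558/10.5714 = 2.1053, so P(C) = 2.1053/(1+2.1053) ≈ 0.68.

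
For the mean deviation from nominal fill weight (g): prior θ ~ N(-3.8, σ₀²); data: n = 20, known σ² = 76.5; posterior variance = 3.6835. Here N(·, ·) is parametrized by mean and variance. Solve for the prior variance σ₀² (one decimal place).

σ₀² = 99.6

For the Normal–Normal model with known σ², precisions add: τ_n = τ₀ + n/σ².
So 1/σ₀² = 1/3.6835 − 20/76.5 = 0.271481 − 0.261438 = 0.010043.
Hence σ₀² = 1/0.010043 ≈ 99.6.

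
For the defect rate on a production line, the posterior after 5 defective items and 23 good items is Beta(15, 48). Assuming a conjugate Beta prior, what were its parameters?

Under Beta–binomial conjugacy the posterior parameters are (α+s, β+f).
So α = 15 − 5 = 10 and β = 48 − 23 = 25.

Beta(10, 25)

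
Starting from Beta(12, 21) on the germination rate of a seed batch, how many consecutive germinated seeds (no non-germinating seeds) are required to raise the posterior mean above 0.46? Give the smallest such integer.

After k germinated seeds and 0 non-germinating seeds the posterior is Beta(12+k, 21), with mean (12+k)/(12+21+k).
Set (12+k)/(33+k) > 0.46 and solve: k > (0.46·33 − 12)/(1 − 0.46) = 5.889.
The smallest integer exceeding 5.889 is 6, and checking k=6: (18)/(39) = 0.4615 > 0.46.

k = 6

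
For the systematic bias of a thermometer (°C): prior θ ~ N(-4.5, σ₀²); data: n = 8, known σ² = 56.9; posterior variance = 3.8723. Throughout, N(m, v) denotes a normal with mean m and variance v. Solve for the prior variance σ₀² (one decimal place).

σ₀² = 8.5

Posterior precision equals prior precision plus data precision: 1/σ_n² = 1/σ₀² + n/σ².
So 1/σ₀² = 1/3.8723 − 8/56.9 = 0.258244 − 0.140598 = 0.117646.
Hence σ₀² = 1/0.117646 ≈ 8.5.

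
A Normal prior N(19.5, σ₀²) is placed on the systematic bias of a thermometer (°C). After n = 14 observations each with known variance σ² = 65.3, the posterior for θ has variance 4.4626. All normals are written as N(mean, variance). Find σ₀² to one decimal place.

Posterior precision equals prior precision plus data precision: 1/σ_n² = 1/σ₀² + n/σ².
So 1/σ₀² = 1/4.4626 − 14/65.3 = 0.224085 − 0.214395 = 0.009690.
Hence σ₀² = 1/0.009690 ≈ 103.2.

σ₀² = 103.2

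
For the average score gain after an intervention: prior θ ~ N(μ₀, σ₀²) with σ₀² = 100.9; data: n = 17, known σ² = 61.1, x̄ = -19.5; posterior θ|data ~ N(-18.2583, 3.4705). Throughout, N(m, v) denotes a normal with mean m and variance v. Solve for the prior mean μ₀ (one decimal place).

μ₀ = 16.6

The posterior mean is a precision-weighted average: μ_n = (τ₀μ₀ + τ_data·x̄)/(τ₀+τ_data), with τ₀=1/σ₀² and τ_data=n/σ².
Here τ₀ = 1/100.9 = 0.009911 and τ_data = 17/61.1 = 0.278232, so τ_n = 0.288143.
Rearranging for μ₀: μ₀ = (μ_n·τ_n − τ_data·x̄)/τ₀ = (-18.2583·0.288143 − 0.278232·-19.5) / 0.009911 = 0.164523/0.009911 ≈ 16.6.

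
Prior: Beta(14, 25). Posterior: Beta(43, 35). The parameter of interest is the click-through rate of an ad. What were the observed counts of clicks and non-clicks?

A Beta(a, b) prior with s successes and f failures in binomial data gives a Beta(a+s, b+f) posterior.
Match parameters: s=43−14=29, f=35−25=10.

29 clicks and 10 non-clicks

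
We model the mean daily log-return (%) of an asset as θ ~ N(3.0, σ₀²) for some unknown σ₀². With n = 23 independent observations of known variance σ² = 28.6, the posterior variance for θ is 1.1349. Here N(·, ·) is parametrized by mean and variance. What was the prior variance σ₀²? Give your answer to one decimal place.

σ₀² = 13.0

For the Normal–Normal model with known σ², precisions add: τ_n = τ₀ + n/σ².
So 1/σ₀² = 1/1.1349 − 23/28.6 = 0.881135 − 0.804196 = 0.076939.
Hence σ₀² = 1/0.076939 ≈ 13.0.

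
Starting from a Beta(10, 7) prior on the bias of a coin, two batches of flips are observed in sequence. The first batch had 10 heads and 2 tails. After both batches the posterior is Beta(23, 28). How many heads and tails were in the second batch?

3 heads and 19 tails

Sequential conjugate updates are equivalent to a single update on the pooled data, so total successes = posterior α − prior α and total failures = posterior β − prior β.
Total across both batches: 23−10=13 heads, 28−7=21 tails.
Subtract the first batch: 13−10=3 heads and 21−2=19 tails.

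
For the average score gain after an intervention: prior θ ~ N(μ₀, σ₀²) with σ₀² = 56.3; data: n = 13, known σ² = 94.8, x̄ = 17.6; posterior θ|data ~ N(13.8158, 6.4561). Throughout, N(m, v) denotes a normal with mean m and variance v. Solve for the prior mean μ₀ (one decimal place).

μ₀ = -15.4

With known observation variance, the Normal–Normal posterior has precision τ_n = τ₀ + n/σ² and mean μ_n = (τ₀μ₀ + (n/σ²)x̄)/τ_n.
Here τ₀ = 1/56.3 = 0.017762 and τ_data = 13/94.8 = 0.137131, so τ_n = 0.154893.
Rearranging for μ₀: μ₀ = (μ_n·τ_n − τ_data·x̄)/τ₀ = (13.8158·0.154893 − 0.137131·17.6) / 0.017762 = -0.273535/0.017762 ≈ -15.4.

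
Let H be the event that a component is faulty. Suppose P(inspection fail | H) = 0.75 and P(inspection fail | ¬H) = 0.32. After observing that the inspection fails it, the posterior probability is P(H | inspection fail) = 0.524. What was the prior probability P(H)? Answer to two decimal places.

In odds form, posterior odds = prior odds × likelihood ratio, so prior odds = posterior odds ÷ LR.
Posterior odds = 0.524/(1−0.524) = 1.1008. LR = 0.75/0.32 = 2.3438.
Prior odds = 1.1008/2.3438 = 0.4697, so P(H) = 0.4697/(1+0.4697) ≈ 0.32.

P(H) = 0.32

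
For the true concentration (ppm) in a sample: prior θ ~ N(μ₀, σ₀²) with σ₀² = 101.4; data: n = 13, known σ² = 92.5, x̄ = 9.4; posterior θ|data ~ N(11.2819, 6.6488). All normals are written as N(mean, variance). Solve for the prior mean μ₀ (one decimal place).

The posterior mean is a precision-weighted average: μ_n = (τ₀μ₀ + τ_data·x̄)/(τ₀+τ_data), with τ₀=1/σ₀² and τ_data=n/σ².
Here τ₀ = 1/101.4 = 0.009862 and τ_data = 13/92.5 = 0.140541, so τ_n = 0.150403.
Rearranging for μ₀: μ₀ = (μ_n·τ_n − τ_data·x̄)/τ₀ = (11.2819·0.150403 − 0.140541·9.4) / 0.009862 = 0.375746/0.009862 ≈ 38.1.

μ₀ = 38.1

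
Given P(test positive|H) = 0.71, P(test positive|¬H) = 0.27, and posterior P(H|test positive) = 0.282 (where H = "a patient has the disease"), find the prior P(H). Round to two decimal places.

In odds form, posterior odds = prior odds × likelihood ratio, so prior odds = posterior odds ÷ LR.
Posterior odds = 0.282/(1−0.282) = 0.3928. LR = 0.71/0.27 = 2.6296.
Prior odds = 0.3928/2.6296 = 0.1494, so P(H) = 0.1494/(1+0.1494) ≈ 0.13.

P(H) = 0.13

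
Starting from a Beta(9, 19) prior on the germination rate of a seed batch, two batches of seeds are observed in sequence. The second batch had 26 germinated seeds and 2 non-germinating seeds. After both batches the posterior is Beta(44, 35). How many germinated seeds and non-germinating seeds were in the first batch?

9 germinated seeds and 14 non-germinating seeds

Sequential conjugate updates are equivalent to a single update on the pooled data, so total successes = posterior α − prior α and total failures = posterior β − prior β.
Total across both batches: 44−9=35 germinated seeds, 35−19=16 non-germinating seeds.
Subtract the second batch: 35−26=9 germinated seeds and 16−2=14 non-germinating seeds.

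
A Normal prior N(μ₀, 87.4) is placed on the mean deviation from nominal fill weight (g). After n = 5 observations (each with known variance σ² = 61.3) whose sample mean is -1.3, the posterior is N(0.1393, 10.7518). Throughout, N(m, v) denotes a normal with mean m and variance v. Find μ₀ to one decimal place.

μ₀ = 10.4

The posterior mean is a precision-weighted average: μ_n = (τ₀μ₀ + τ_data·x̄)/(τ₀+τ_data), with τ₀=1/σ₀² and τ_data=n/σ².
Here τ₀ = 1/87.4 = 0.011442 and τ_data = 5/61.3 = 0.081566, so τ_n = 0.093008.
Rearranging for μ₀: μ₀ = (μ_n·τ_n − τ_data·x̄)/τ₀ = (0.1393·0.093008 − 0.081566·-1.3) / 0.011442 = 0.118992/0.011442 ≈ 10.4.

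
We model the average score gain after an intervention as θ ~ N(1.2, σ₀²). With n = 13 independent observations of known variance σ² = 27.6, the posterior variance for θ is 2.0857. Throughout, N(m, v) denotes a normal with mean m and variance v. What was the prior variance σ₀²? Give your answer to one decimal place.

σ₀² = 118.5

For the Normal–Normal model with known σ², precisions add: τ_n = τ₀ + n/σ².
So 1/σ₀² = 1/2.0857 − 13/27.6 = 0.479455 − 0.471014 = 0.008441.
Hence σ₀² = 1/0.008441 ≈ 118.5.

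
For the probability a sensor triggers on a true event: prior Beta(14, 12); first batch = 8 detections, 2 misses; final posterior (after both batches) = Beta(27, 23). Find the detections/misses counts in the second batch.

Sequential conjugate updates are equivalent to a single update on the pooled data, so total successes = posterior α − prior α and total failures = posterior β − prior β.
Total across both batches: 27−14=13 detections, 23−12=11 misses.
Subtract the first batch: 13−8=5 detections and 11−2=9 misses.

5 detections and 9 misses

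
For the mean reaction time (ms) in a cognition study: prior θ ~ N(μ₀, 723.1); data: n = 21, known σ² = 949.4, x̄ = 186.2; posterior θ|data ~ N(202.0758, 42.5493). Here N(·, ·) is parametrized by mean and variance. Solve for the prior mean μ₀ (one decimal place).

The posterior mean is a precision-weighted average: μ_n = (τ₀μ₀ + τ_data·x̄)/(τ₀+τ_data), with τ₀=1/σ₀² and τ_data=n/σ².
Here τ₀ = 1/723.1 = 0.001383 and τ_data = 21/949.4 = 0.022119, so τ_n = 0.023502.
Rearranging for μ₀: μ₀ = (μ_n·τ_n − τ_data·x̄)/τ₀ = (202.0758·0.023502 − 0.022119·186.2) / 0.001383 = 0.630628/0.001383 ≈ 456.0.

μ₀ = 456.0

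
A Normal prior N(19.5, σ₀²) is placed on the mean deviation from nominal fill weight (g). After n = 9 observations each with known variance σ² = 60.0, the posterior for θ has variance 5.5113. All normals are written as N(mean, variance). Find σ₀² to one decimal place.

For the Normal–Normal model with known σ², precisions add: τ_n = τ₀ + n/σ².
So 1/σ₀² = 1/5.5113 − 9/60.0 = 0.181445 − 0.150000 = 0.031445.
Hence σ₀² = 1/0.031445 ≈ 31.8.

σ₀² = 31.8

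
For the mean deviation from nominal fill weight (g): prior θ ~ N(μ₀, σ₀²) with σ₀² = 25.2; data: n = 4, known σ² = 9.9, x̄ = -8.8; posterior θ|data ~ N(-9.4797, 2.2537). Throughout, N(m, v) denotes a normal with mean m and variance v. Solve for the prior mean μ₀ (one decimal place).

μ₀ = -16.4

The posterior mean is a precision-weighted average: μ_n = (τ₀μ₀ + τ_data·x̄)/(τ₀+τ_data), with τ₀=1/σ₀² and τ_data=n/σ².
Here τ₀ = 1/25.2 = 0.039683 and τ_data = 4/9.9 = 0.404040, so τ_n = 0.443723.
Rearranging for μ₀: μ₀ = (μ_n·τ_n − τ_data·x̄)/τ₀ = (-9.4797·0.443723 − 0.404040·-8.8) / 0.039683 = -0.650809/0.039683 ≈ -16.4.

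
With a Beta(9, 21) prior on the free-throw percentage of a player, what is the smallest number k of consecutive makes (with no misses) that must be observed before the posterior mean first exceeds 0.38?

After k makes and 0 misses the posterior is Beta(9+k, 21), with mean (9+k)/(9+21+k).
Set (9+k)/(30+k) > 0.38 and solve: k > (0.38·30 − 9)/(1 − 0.38) = 3.871.
The smallest integer exceeding 3.871 is 4, and checking k=4: (13)/(34) = 0.3824 > 0.38.

k = 4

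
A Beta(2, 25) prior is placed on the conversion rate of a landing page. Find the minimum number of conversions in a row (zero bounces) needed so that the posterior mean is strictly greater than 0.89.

k = 201

After k conversions and 0 bounces the posterior is Beta(2+k, 25), with mean (2+k)/(2+25+k).
Set (2+k)/(27+k) > 0.89 and solve: k > (0.89·27 − 2)/(1 − 0.89) = 200.273.
The smallest integer exceeding 200.273 is 201.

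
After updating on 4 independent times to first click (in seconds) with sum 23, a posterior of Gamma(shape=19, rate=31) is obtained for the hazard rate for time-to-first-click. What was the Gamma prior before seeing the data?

Gamma(shape=15, rate=8)

For an exponential likelihood with a Gamma(α, β) prior on the rate, n observations with total T give posterior Gamma(α+n, β+T).
So α = 19 − 4 = 15 and β = 31 − 23 = 8.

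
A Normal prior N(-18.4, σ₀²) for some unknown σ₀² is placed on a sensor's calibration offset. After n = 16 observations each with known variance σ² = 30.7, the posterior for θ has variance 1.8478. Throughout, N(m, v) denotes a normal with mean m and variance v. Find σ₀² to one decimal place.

σ₀² = 50.0

For the Normal–Normal model with known σ², precisions add: τ_n = τ₀ + n/σ².
So 1/σ₀² = 1/1.8478 − 16/30.7 = 0.541184 − 0.521173 = 0.020011.
Hence σ₀² = 1/0.020011 ≈ 50.0.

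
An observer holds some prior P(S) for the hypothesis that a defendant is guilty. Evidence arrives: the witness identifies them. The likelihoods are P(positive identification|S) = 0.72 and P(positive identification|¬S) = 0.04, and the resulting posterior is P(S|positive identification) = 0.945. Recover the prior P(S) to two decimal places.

In odds form, posterior odds = prior odds × likelihood ratio, so prior odds = posterior odds ÷ LR.
Posterior odds = 0.945/(1−0.945) = 17.1818. LR = 0.72/0.04 = 18.0000.
Prior odds = 17.1818/18.0000 = 0.9545, so P(S) = 0.9545/(1+0.9545) ≈ 0.49.

P(S) = 0.49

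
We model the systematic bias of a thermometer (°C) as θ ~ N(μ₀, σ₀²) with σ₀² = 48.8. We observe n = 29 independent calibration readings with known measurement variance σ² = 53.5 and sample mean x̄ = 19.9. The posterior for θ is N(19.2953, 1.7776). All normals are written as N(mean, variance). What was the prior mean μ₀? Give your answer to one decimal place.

The posterior mean is a precision-weighted average: μ_n = (τ₀μ₀ + τ_data·x̄)/(τ₀+τ_data), with τ₀=1/σ₀² and τ_data=n/σ².
Here τ₀ = 1/48.8 = 0.020492 and τ_data = 29/53.5 = 0.542056, so τ_n = 0.562548.
Rearranging for μ₀: μ₀ = (μ_n·τ_n − τ_data·x̄)/τ₀ = (19.2953·0.562548 − 0.542056·19.9) / 0.020492 = 0.067618/0.020492 ≈ 3.3.

μ₀ = 3.3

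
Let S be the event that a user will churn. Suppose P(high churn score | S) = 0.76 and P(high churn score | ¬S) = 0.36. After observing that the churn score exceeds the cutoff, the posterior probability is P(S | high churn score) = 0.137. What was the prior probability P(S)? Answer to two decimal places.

In odds form, posterior odds = prior odds × likelihood ratio, so prior odds = posterior odds ÷ LR.
Posterior odds = 0.137/(1−0.137) = 0.1587. LR = 0.76/0.36 = 2.1111.
Prior odds = 0.1587/2.1111 = 0.0752, so P(S) = 0.0752/(1+0.0752) ≈ 0.07.

P(S) = 0.07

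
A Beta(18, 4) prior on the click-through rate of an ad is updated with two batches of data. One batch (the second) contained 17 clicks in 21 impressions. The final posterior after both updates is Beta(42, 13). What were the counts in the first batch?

Sequential conjugate updates are equivalent to a single update on the pooled data, so total successes = posterior α − prior α and total failures = posterior β − prior β.
Total across both batches: 42−18=24 clicks, 13−4=9 non-clicks.
Subtract the second batch: 24−17=7 clicks and 9−4=5 non-clicks.

7 clicks and 5 non-clicks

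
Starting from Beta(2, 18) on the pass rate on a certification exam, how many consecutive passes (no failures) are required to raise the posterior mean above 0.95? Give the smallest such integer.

k = 341

After k passes and 0 failures the posterior is Beta(2+k, 18), with mean (2+k)/(2+18+k).
Set (2+k)/(20+k) > 0.95 and solve: k > (0.95·20 − 2)/(1 − 0.95) = 340.000.
The smallest integer exceeding 340.000 is 341, and checking k=341: (343)/(361) = 0.9501 > 0.95.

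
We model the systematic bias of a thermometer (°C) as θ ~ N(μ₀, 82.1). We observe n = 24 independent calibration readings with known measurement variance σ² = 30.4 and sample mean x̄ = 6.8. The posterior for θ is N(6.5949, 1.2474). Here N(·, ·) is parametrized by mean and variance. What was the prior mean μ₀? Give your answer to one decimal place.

The posterior mean is a precision-weighted average: μ_n = (τ₀μ₀ + τ_data·x̄)/(τ₀+τ_data), with τ₀=1/σ₀² and τ_data=n/σ².
Here τ₀ = 1/82.1 = 0.012180 and τ_data = 24/30.4 = 0.789474, so τ_n = 0.801654.
Rearranging for μ₀: μ₀ = (μ_n·τ_n − τ_data·x̄)/τ₀ = (6.5949·0.801654 − 0.789474·6.8) / 0.012180 = -0.081595/0.012180 ≈ -6.7.

μ₀ = -6.7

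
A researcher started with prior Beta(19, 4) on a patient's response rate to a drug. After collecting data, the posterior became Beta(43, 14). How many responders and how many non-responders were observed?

24 responders and 10 non-responders

A Beta(α, β) prior with s successes and f failures in binomial data gives a Beta(α+s, β+f) posterior.
Match parameters: s=43−19=24, f=14−4=10.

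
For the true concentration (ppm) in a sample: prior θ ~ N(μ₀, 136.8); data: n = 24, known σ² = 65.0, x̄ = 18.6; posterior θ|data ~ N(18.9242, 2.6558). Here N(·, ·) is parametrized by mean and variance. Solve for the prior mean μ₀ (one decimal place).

μ₀ = 35.3

The posterior mean is a precision-weighted average: μ_n = (τ₀μ₀ + τ_data·x̄)/(τ₀+τ_data), with τ₀=1/σ₀² and τ_data=n/σ².
Here τ₀ = 1/136.8 = 0.007310 and τ_data = 24/65.0 = 0.369231, so τ_n = 0.376541.
Rearranging for μ₀: μ₀ = (μ_n·τ_n − τ_data·x̄)/τ₀ = (18.9242·0.376541 − 0.369231·18.6) / 0.007310 = 0.258041/0.007310 ≈ 35.3.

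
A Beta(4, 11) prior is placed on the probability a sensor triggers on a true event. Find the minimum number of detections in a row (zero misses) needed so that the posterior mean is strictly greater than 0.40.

k = 4

After k detections and 0 misses the posterior is Beta(4+k, 11), with mean (4+k)/(4+11+k).
Set (4+k)/(15+k) > 0.40 and solve: k > (0.40·15 − 4)/(1 − 0.40) = 3.333.
The smallest integer exceeding 3.333 is 4, and checking k=4: (8)/(19) = 0.4211 > 0.40.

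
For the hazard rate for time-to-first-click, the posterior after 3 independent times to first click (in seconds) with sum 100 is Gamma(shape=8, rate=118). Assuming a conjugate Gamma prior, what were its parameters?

Gamma(shape=5, rate=18)

For an exponential likelihood with a Gamma(α, β) prior on the rate, n observations with total T give posterior Gamma(α+n, β+T).
So α = 8 − 3 = 5 and β = 118 − 100 = 18.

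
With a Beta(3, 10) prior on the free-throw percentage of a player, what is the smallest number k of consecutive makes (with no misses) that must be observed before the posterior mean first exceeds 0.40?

After k makes and 0 misses the posterior is Beta(3+k, 10), with mean (3+k)/(3+10+k).
Set (3+k)/(13+k) > 0.40 and solve: k > (0.40·13 − 3)/(1 − 0.40) = 3.667.
The smallest integer exceeding 3.667 is 4.

k = 4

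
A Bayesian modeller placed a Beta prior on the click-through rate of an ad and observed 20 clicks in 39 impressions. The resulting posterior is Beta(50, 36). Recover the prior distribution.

Beta(30, 17)

Beta is conjugate to the binomial likelihood: posterior = Beta(a+s, b+f).
So a = 50 − 20 = 30 and b = 36 − 19 = 17.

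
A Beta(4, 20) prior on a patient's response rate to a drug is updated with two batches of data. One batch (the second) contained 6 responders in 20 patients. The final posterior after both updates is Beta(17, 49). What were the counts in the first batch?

Because Beta–binomial updating is additive in the counts, the combined data contributed (α_post−α_prior, β_post−β_prior) successes and failures.
Total across both batches: 17−4=13 responders, 49−20=29 non-responders.
Subtract the second batch: 13−6=7 responders and 29−14=15 non-responders.

7 responders and 15 non-responders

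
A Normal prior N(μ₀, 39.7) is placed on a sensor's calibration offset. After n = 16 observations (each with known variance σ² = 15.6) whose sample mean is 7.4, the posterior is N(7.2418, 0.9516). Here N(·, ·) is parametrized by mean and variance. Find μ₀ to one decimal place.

With known observation variance, the Normal–Normal posterior has precision τ_n = τ₀ + n/σ² and mean μ_n = (τ₀μ₀ + (n/σ²)x̄)/τ_n.
Here τ₀ = 1/39.7 = 0.025189 and τ_data = 16/15.6 = 1.025641, so τ_n = 1.050830.
Rearranging for μ₀: μ₀ = (μ_n·τ_n − τ_data·x̄)/τ₀ = (7.2418·1.050830 − 1.025641·7.4) / 0.025189 = 0.020157/0.025189 ≈ 0.8.

μ₀ = 0.8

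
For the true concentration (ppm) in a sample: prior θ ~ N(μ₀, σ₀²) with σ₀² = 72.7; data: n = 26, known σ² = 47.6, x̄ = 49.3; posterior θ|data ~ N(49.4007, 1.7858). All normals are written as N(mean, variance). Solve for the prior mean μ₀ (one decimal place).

μ₀ = 53.4

With known observation variance, the Normal–Normal posterior has precision τ_n = τ₀ + n/σ² and mean μ_n = (τ₀μ₀ + (n/σ²)x̄)/τ_n.
Here τ₀ = 1/72.7 = 0.013755 and τ_data = 26/47.6 = 0.546218, so τ_n = 0.559973.
Rearranging for μ₀: μ₀ = (μ_n·τ_n − τ_data·x̄)/τ₀ = (49.4007·0.559973 − 0.546218·49.3) / 0.013755 = 0.734511/0.013755 ≈ 53.4.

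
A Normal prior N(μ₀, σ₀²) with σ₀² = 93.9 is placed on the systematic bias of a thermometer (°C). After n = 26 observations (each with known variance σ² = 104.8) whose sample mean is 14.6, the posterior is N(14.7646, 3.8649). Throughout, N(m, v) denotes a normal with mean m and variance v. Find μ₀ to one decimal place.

With known observation variance, the Normal–Normal posterior has precision τ_n = τ₀ + n/σ² and mean μ_n = (τ₀μ₀ + (n/σ²)x̄)/τ_n.
Here τ₀ = 1/93.9 = 0.010650 and τ_data = 26/104.8 = 0.248092, so τ_n = 0.258742.
Rearranging for μ₀: μ₀ = (μ_n·τ_n − τ_data·x̄)/τ₀ = (14.7646·0.258742 − 0.248092·14.6) / 0.010650 = 0.198079/0.010650 ≈ 18.6.

μ₀ = 18.6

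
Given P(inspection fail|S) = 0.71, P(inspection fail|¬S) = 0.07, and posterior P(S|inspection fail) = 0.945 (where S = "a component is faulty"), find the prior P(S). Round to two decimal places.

In odds form, posterior odds = prior odds × likelihood ratio, so prior odds = posterior odds ÷ LR.
Posterior odds = 0.945/(1−0.945) = 17.1818. LR = 0.71/0.07 = 10.1429.
Prior odds = 17.1818/10.1429 = 1.6940, so P(S) = 1.6940/(1+1.6940) ≈ 0.63.

P(S) = 0.63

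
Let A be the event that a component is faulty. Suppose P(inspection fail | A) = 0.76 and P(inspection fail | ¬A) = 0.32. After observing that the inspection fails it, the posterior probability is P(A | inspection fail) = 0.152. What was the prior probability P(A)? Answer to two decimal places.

P(A) = 0.07

In odds form, posterior odds = prior odds × likelihood ratio, so prior odds = posterior odds ÷ LR.
Posterior odds = 0.152/(1−0.152) = 0.1792. LR = 0.76/0.32 = 2.3750.
Prior odds = 0.1792/2.3750 = 0.0755, so P(A) = 0.0755/(1+0.0755) ≈ 0.07.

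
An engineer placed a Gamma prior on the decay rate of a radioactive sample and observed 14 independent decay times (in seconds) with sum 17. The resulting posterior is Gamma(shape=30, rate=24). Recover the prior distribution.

Gamma–exponential conjugacy: posterior shape = α + n, posterior rate = β + Σtᵢ.
So α = 30 − 14 = 16 and β = 24 − 17 = 7.

Gamma(shape=16, rate=7)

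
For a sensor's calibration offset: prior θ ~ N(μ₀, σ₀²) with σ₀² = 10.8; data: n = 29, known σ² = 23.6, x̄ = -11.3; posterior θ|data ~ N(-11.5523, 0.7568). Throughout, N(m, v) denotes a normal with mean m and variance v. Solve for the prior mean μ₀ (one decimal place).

μ₀ = -14.9

With known observation variance, the Normal–Normal posterior has precision τ_n = τ₀ + n/σ² and mean μ_n = (τ₀μ₀ + (n/σ²)x̄)/τ_n.
Here τ₀ = 1/10.8 = 0.092593 and τ_data = 29/23.6 = 1.228814, so τ_n = 1.321407.
Rearranging for μ₀: μ₀ = (μ_n·τ_n − τ_data·x̄)/τ₀ = (-11.5523·1.321407 − 1.228814·-11.3) / 0.092593 = -1.379692/0.092593 ≈ -14.9.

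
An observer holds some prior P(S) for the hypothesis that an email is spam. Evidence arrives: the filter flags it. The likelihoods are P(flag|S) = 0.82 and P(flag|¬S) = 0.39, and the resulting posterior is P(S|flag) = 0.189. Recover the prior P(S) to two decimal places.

P(S) = 0.10

Bayes' rule in odds form gives O(S|E) = O(S)·[P(E|S)/P(E|¬S)], hence O(S) = O(S|E)/LR.
Posterior odds = 0.189/(1−0.189) = 0.2330. LR = 0.82/0.39 = 2.1026.
Prior odds = 0.2330/2.1026 = 0.1108, so P(S) = 0.1108/(1+0.1108) ≈ 0.10.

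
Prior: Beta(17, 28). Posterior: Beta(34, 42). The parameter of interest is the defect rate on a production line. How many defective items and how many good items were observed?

Under Beta–binomial conjugacy the posterior parameters are (α+s, β+f).
Match parameters: s=34−17=17, f=42−28=14.

17 defective items and 14 good items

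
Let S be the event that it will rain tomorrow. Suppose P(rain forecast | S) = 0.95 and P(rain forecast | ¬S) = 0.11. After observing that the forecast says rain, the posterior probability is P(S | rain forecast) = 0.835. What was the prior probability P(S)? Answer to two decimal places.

P(S) = 0.37

Bayes' rule in odds form gives O(S|E) = O(S)·[P(E|S)/P(E|¬S)], hence O(S) = O(S|E)/LR.
Posterior odds = 0.835/(1−0.835) = 5.0606. LR = 0.95/0.11 = 8.6364.
Prior odds = 5.0606/8.6364 = 0.5860, so P(S) = 0.5860/(1+0.5860) ≈ 0.37.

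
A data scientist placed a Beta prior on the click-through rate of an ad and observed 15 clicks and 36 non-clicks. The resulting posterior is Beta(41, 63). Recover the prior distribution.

Beta is conjugate to the binomial likelihood: posterior = Beta(a+s, b+f).
Subtract the data counts: 41−15=26, 63−36=27.

Beta(26, 27)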